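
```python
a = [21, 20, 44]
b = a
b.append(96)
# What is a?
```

After line 1: a = [21, 20, 44]
After line 2 (b = a is an alias, same object): a = [21, 20, 44], b = [21, 20, 44]
After line 3 (b.append mutates the shared list): a = [21, 20, 44, 96], b = [21, 20, 44, 96]

[21, 20, 44, 96]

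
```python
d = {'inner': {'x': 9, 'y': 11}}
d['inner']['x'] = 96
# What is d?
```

After line 1: d = {'inner': {'x': 9, 'y': 11}}
After line 2 (inner x overwritten): d = {'inner': {'x': 96, 'y': 11}}

{'inner': {'x': 96, 'y': 11}}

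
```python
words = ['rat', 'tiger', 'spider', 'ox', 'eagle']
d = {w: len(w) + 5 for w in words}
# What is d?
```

{'rat': 8, 'tiger': 10, 'spider': 11, 'ox': 7, 'eagle': 10}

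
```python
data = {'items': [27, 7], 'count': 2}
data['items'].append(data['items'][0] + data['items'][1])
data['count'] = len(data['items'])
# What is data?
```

After line 1: data = {'items': [27, 7], 'count': 2}
After line 2 (append 27 + 7 = 34): data = {'items': [27, 7, 34], 'count': 2}
After line 3 (count = len(items) = 3): data = {'items': [27, 7, 34], 'count': 3}

{'items': [27, 7, 34], 'count': 3}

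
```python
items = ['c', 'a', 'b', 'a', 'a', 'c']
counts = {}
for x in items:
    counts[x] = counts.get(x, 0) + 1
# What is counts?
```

Initial: counts = {}, items = ['c', 'a', 'b', 'a', 'a', 'c']
See 'c': counts = {'c': 1}
See 'a': counts = {'c': 1, 'a': 1}
See 'b': counts = {'c': 1, 'a': 1, 'b': 1}
See 'a': counts = {'c': 1, 'a': 2, 'b': 1}
See 'a': counts = {'c': 1, 'a': 3, 'b': 1}
See 'c': counts = {'c': 2, 'a': 3, 'b': 1}

{'c': 2, 'a': 3, 'b': 1}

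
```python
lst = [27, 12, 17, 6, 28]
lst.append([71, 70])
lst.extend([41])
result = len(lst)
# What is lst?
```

After line 1: lst = [27, 12, 17, 6, 28]
After line 2 (append adds [71, 70] as single element): lst = [27, 12, 17, 6, 28, [71, 70]]
After line 3 (extend unpacks [41], adds 41): lst = [27, 12, 17, 6, 28, [71, 70], 41]
After line 4: result = len(lst) = 7

[27, 12, 17, 6, 28, [71, 70], 41]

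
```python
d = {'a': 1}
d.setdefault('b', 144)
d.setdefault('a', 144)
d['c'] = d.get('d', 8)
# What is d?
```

After line 1: d = {'a': 1}
After line 2 (setdefault adds 'b'=144): d = {'a': 1, 'b': 144}
After line 3 (setdefault 'a' no-op, already exists): d = {'a': 1, 'b': 144}
After line 4 (get('d', 8) returns default since 'd' not in d): d = {'a': 1, 'b': 144, 'c': 8}

{'a': 1, 'b': 144, 'c': 8}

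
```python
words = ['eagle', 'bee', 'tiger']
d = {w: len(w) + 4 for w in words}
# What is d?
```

{'eagle': 9, 'bee': 7, 'tiger': 9}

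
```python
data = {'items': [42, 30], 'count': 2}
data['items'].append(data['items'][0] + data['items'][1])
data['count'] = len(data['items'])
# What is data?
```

After line 1: data = {'items': [42, 30], 'count': 2}
After line 2 (append 42 + 30 = 72): data = {'items': [42, 30, 72], 'count': 2}
After line 3 (count = len(items) = 3): data = {'items': [42, 30, 72], 'count': 3}

{'items': [42, 30, 72], 'count': 3}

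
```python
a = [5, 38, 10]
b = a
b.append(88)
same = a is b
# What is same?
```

After line 1: a = [5, 38, 10]
After line 2 (b = a is an alias, same object): a = [5, 38, 10], b = [5, 38, 10]
After line 3 (b.append mutates the shared list): a = [5, 38, 10, 88], b = [5, 38, 10, 88]
After line 4 (same = a is b; same object -> True): same = True

True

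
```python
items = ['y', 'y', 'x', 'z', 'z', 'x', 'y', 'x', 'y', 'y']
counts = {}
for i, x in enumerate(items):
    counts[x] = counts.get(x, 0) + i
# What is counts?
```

Initial: counts = {}, items = ['y', 'y', 'x', 'z', 'z', 'x', 'y', 'x', 'y', 'y']
i=0, x='y': counts = {'y': 0}
i=1, x='y': counts = {'y': 1}
i=2, x='x': counts = {'y': 1, 'x': 2}
i=3, x='z': counts = {'y': 1, 'x': 2, 'z': 3}
i=4, x='z': counts = {'y': 1, 'x': 2, 'z': 7}
i=5, x='x': counts = {'y': 1, 'x': 7, 'z': 7}
i=6, x='y': counts = {'y': 7, 'x': 7, 'z': 7}
i=7, x='x': counts = {'y': 7, 'x': 14, 'z': 7}
i=8, x='y': counts = {'y': 15, 'x': 14, 'z': 7}
i=9, x='y': counts = {'y': 24, 'x': 14, 'z': 7}

{'y': 24, 'x': 14, 'z': 7}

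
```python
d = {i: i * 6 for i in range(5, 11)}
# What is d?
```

{5: 30, 6: 36, 7: 42, 8: 48, 9: 54, 10: 60}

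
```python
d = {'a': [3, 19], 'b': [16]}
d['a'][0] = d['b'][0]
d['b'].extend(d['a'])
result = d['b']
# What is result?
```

After line 1: d = {'a': [3, 19], 'b': [16]}
After line 2 (a[0] = b[0] = 16): d = {'a': [16, 19], 'b': [16]}
After line 3 (b.extend(a) appends [16, 19]): d = {'a': [16, 19], 'b': [16, 16, 19]}
After line 4: result = d['b'] = [16, 16, 19]

[16, 16, 19]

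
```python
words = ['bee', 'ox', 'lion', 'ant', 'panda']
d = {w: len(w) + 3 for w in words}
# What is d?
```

{'bee': 6, 'ox': 5, 'lion': 7, 'ant': 6, 'panda': 8}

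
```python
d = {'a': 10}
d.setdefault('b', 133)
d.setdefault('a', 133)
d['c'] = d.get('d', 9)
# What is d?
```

After line 1: d = {'a': 10}
After line 2 (setdefault adds 'b'=133): d = {'a': 10, 'b': 133}
After line 3 (setdefault 'a' no-op, already exists): d = {'a': 10, 'b': 133}
After line 4 (get('d', 9) returns default since 'd' not in d): d = {'a': 10, 'b': 133, 'c': 9}

{'a': 10, 'b': 133, 'c': 9}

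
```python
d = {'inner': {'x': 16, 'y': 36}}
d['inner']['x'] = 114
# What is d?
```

After line 1: d = {'inner': {'x': 16, 'y': 36}}
After line 2 (inner x overwritten): d = {'inner': {'x': 114, 'y': 36}}

{'inner': {'x': 114, 'y': 36}}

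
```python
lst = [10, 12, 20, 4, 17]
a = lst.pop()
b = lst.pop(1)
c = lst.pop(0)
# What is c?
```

After line 1: lst = [10, 12, 20, 4, 17]
After line 2 (pop() -> a = 17): lst = [10, 12, 20, 4]
After line 3 (pop(1) -> b = 12): lst = [10, 20, 4]
After line 4 (pop(0) -> c = 10): lst = [20, 4]

10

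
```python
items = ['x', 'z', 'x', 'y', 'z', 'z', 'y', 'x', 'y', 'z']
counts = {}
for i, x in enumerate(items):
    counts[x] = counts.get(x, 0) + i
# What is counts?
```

Initial: counts = {}, items = ['x', 'z', 'x', 'y', 'z', 'z', 'y', 'x', 'y', 'z']
i=0, x='x': counts = {'x': 0}
i=1, x='z': counts = {'x': 0, 'z': 1}
i=2, x='x': counts = {'x': 2, 'z': 1}
i=3, x='y': counts = {'x': 2, 'z': 1, 'y': 3}
i=4, x='z': counts = {'x': 2, 'z': 5, 'y': 3}
i=5, x='z': counts = {'x': 2, 'z': 10, 'y': 3}
i=6, x='y': counts = {'x': 2, 'z': 10, 'y': 9}
i=7, x='x': counts = {'x': 9, 'z': 10, 'y': 9}
i=8, x='y': counts = {'x': 9, 'z': 10, 'y': 17}
i=9, x='z': counts = {'x': 9, 'z': 19, 'y': 17}

{'x': 9, 'z': 19, 'y': 17}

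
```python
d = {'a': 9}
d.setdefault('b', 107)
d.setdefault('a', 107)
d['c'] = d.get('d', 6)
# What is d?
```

After line 1: d = {'a': 9}
After line 2 (setdefault adds 'b'=107): d = {'a': 9, 'b': 107}
After line 3 (setdefault 'a' no-op, already exists): d = {'a': 9, 'b': 107}
After line 4 (get('d', 6) returns default since 'd' not in d): d = {'a': 9, 'b': 107, 'c': 6}

{'a': 9, 'b': 107, 'c': 6}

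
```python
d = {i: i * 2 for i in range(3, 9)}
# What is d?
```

{3: 6, 4: 8, 5: 10, 6: 12, 7: 14, 8: 16}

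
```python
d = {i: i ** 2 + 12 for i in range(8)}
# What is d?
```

{0: 12, 1: 13, 2: 16, 3: 21, 4: 28, 5: 37, 6: 48, 7: 61}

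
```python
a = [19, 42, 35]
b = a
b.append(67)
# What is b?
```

After line 1: a = [19, 42, 35]
After line 2 (b = a is an alias, same object): a = [19, 42, 35], b = [19, 42, 35]
After line 3 (b.append mutates the shared list): a = [19, 42, 35, 67], b = [19, 42, 35, 67]

[19, 42, 35, 67]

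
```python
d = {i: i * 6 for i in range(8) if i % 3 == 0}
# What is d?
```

{0: 0, 3: 18, 6: 36}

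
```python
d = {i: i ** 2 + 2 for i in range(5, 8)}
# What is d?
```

{5: 27, 6: 38, 7: 51}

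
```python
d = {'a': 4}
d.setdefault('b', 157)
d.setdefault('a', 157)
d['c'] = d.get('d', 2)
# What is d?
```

After line 1: d = {'a': 4}
After line 2 (setdefault adds 'b'=157): d = {'a': 4, 'b': 157}
After line 3 (setdefault 'a' no-op, already exists): d = {'a': 4, 'b': 157}
After line 4 (get('d', 2) returns default since 'd' not in d): d = {'a': 4, 'b': 157, 'c': 2}

{'a': 4, 'b': 157, 'c': 2}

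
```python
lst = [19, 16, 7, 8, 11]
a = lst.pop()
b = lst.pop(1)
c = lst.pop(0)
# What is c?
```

After line 1: lst = [19, 16, 7, 8, 11]
After line 2 (pop() -> a = 11): lst = [19, 16, 7, 8]
After line 3 (pop(1) -> b = 16): lst = [19, 7, 8]
After line 4 (pop(0) -> c = 19): lst = [7, 8]

19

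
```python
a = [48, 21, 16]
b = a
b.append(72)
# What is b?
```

After line 1: a = [48, 21, 16]
After line 2 (b = a is an alias, same object): a = [48, 21, 16], b = [48, 21, 16]
After line 3 (b.append mutates the shared list): a = [48, 21, 16, 72], b = [48, 21, 16, 72]

[48, 21, 16, 72]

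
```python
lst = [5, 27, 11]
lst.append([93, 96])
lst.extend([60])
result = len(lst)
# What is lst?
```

After line 1: lst = [5, 27, 11]
After line 2 (append adds [93, 96] as single element): lst = [5, 27, 11, [93, 96]]
After line 3 (extend unpacks [60], adds 60): lst = [5, 27, 11, [93, 96], 60]
After line 4: result = len(lst) = 5

[5, 27, 11, [93, 96], 60]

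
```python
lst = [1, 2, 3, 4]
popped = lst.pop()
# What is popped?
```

4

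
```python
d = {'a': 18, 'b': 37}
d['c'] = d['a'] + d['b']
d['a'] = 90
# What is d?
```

After line 1: d = {'a': 18, 'b': 37}
After line 2 (d['c'] = 18 + 37): d = {'a': 18, 'b': 37, 'c': 55}
After line 3: d = {'a': 90, 'b': 37, 'c': 55}

{'a': 90, 'b': 37, 'c': 55}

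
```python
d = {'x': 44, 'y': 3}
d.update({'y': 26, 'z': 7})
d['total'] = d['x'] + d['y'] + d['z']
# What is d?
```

After line 1: d = {'x': 44, 'y': 3}
After line 2 (y overwritten, z added): d = {'x': 44, 'y': 26, 'z': 7}
After line 3 (total = 44 + 26 + 7 = 77): d = {'x': 44, 'y': 26, 'z': 7, 'total': 77}

{'x': 44, 'y': 26, 'z': 7, 'total': 77}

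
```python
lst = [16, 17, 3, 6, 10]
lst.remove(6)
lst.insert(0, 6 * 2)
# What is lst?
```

After line 1: lst = [16, 17, 3, 6, 10]
After line 2 (remove first 6): lst = [16, 17, 3, 10]
After line 3 (insert 12 at index 0): lst = [12, 16, 17, 3, 10]

[12, 16, 17, 3, 10]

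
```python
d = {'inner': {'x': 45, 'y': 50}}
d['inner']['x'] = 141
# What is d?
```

After line 1: d = {'inner': {'x': 45, 'y': 50}}
After line 2 (inner x overwritten): d = {'inner': {'x': 141, 'y': 50}}

{'inner': {'x': 141, 'y': 50}}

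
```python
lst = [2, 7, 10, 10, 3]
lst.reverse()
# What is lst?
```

[3, 10, 10, 7, 2]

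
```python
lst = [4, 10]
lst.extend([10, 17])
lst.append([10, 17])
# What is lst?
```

After line 1: lst = [4, 10]
After line 2 (extend unpacks [10, 17]): lst = [4, 10, 10, 17]
After line 3 (append adds [10, 17] as single element): lst = [4, 10, 10, 17, [10, 17]]

[4, 10, 10, 17, [10, 17]]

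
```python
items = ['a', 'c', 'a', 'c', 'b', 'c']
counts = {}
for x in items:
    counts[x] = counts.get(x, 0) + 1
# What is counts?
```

Initial: counts = {}, items = ['a', 'c', 'a', 'c', 'b', 'c']
See 'a': counts = {'a': 1}
See 'c': counts = {'a': 1, 'c': 1}
See 'a': counts = {'a': 2, 'c': 1}
See 'c': counts = {'a': 2, 'c': 2}
See 'b': counts = {'a': 2, 'c': 2, 'b': 1}
See 'c': counts = {'a': 2, 'c': 3, 'b': 1}

{'a': 2, 'c': 3, 'b': 1}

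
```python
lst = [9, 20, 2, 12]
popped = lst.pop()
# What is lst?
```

[9, 20, 2]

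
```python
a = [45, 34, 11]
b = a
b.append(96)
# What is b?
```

After line 1: a = [45, 34, 11]
After line 2 (b = a is an alias, same object): a = [45, 34, 11], b = [45, 34, 11]
After line 3 (b.append mutates the shared list): a = [45, 34, 11, 96], b = [45, 34, 11, 96]

[45, 34, 11, 96]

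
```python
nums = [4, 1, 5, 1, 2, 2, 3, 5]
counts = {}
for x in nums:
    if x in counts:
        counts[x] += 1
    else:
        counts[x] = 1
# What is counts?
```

Initial: counts = {}, nums = [4, 1, 5, 1, 2, 2, 3, 5]
See 4: counts = {4: 1}
See 1: counts = {4: 1, 1: 1}
See 5: counts = {4: 1, 1: 1, 5: 1}
See 1: counts = {4: 1, 1: 2, 5: 1}
See 2: counts = {4: 1, 1: 2, 5: 1, 2: 1}
See 2: counts = {4: 1, 1: 2, 5: 1, 2: 2}
See 3: counts = {4: 1, 1: 2, 5: 1, 2: 2, 3: 1}
See 5: counts = {4: 1, 1: 2, 5: 2, 2: 2, 3: 1}

{4: 1, 1: 2, 5: 2, 2: 2, 3: 1}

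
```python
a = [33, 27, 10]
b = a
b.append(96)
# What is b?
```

After line 1: a = [33, 27, 10]
After line 2 (b = a is an alias, same object): a = [33, 27, 10], b = [33, 27, 10]
After line 3 (b.append mutates the shared list): a = [33, 27, 10, 96], b = [33, 27, 10, 96]

[33, 27, 10, 96]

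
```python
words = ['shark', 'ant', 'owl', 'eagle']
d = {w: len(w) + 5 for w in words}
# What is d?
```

{'shark': 10, 'ant': 8, 'owl': 8, 'eagle': 10}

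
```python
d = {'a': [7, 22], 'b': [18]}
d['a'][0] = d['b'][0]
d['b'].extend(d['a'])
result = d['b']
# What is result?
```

After line 1: d = {'a': [7, 22], 'b': [18]}
After line 2 (a[0] = b[0] = 18): d = {'a': [18, 22], 'b': [18]}
After line 3 (b.extend(a) appends [18, 22]): d = {'a': [18, 22], 'b': [18, 18, 22]}
After line 4: result = d['b'] = [18, 18, 22]

[18, 18, 22]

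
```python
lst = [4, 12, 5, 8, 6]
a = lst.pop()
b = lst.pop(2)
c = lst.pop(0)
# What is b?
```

After line 1: lst = [4, 12, 5, 8, 6]
After line 2 (pop() -> a = 6): lst = [4, 12, 5, 8]
After line 3 (pop(2) -> b = 5): lst = [4, 12, 8]
After line 4 (pop(0) -> c = 4): lst = [12, 8]

5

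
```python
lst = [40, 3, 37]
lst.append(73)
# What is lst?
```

[40, 3, 37, 73]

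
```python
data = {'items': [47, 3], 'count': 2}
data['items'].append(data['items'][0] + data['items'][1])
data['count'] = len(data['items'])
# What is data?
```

After line 1: data = {'items': [47, 3], 'count': 2}
After line 2 (append 47 + 3 = 50): data = {'items': [47, 3, 50], 'count': 2}
After line 3 (count = len(items) = 3): data = {'items': [47, 3, 50], 'count': 3}

{'items': [47, 3, 50], 'count': 3}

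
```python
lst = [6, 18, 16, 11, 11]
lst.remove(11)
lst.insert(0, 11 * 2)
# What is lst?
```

After line 1: lst = [6, 18, 16, 11, 11]
After line 2 (remove first 11): lst = [6, 18, 16, 11]
After line 3 (insert 22 at index 0): lst = [22, 6, 18, 16, 11]

[22, 6, 18, 16, 11]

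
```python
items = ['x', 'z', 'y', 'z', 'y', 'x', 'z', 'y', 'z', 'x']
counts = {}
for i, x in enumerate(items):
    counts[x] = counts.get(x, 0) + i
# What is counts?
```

Initial: counts = {}, items = ['x', 'z', 'y', 'z', 'y', 'x', 'z', 'y', 'z', 'x']
i=0, x='x': counts = {'x': 0}
i=1, x='z': counts = {'x': 0, 'z': 1}
i=2, x='y': counts = {'x': 0, 'z': 1, 'y': 2}
i=3, x='z': counts = {'x': 0, 'z': 4, 'y': 2}
i=4, x='y': counts = {'x': 0, 'z': 4, 'y': 6}
i=5, x='x': counts = {'x': 5, 'z': 4, 'y': 6}
i=6, x='z': counts = {'x': 5, 'z': 10, 'y': 6}
i=7, x='y': counts = {'x': 5, 'z': 10, 'y': 13}
i=8, x='z': counts = {'x': 5, 'z': 18, 'y': 13}
i=9, x='x': counts = {'x': 14, 'z': 18, 'y': 13}

{'x': 14, 'z': 18, 'y': 13}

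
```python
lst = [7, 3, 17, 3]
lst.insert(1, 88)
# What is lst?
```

[7, 88, 3, 17, 3]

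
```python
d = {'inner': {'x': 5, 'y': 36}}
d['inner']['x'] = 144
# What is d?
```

After line 1: d = {'inner': {'x': 5, 'y': 36}}
After line 2 (inner x overwritten): d = {'inner': {'x': 144, 'y': 36}}

{'inner': {'x': 144, 'y': 36}}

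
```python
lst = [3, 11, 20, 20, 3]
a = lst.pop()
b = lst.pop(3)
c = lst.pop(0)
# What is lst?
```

After line 1: lst = [3, 11, 20, 20, 3]
After line 2 (pop() -> a = 3): lst = [3, 11, 20, 20]
After line 3 (pop(3) -> b = 20): lst = [3, 11, 20]
After line 4 (pop(0) -> c = 3): lst = [11, 20]

[11, 20]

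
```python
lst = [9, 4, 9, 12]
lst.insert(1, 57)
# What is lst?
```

[9, 57, 4, 9, 12]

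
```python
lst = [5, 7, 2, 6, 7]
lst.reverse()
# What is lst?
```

[7, 6, 2, 7, 5]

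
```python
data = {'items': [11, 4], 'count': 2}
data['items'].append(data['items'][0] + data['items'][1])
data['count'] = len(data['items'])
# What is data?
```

After line 1: data = {'items': [11, 4], 'count': 2}
After line 2 (append 11 + 4 = 15): data = {'items': [11, 4, 15], 'count': 2}
After line 3 (count = len(items) = 3): data = {'items': [11, 4, 15], 'count': 3}

{'items': [11, 4, 15], 'count': 3}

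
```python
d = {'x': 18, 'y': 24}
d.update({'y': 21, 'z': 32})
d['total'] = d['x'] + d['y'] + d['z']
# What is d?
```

After line 1: d = {'x': 18, 'y': 24}
After line 2 (y overwritten, z added): d = {'x': 18, 'y': 21, 'z': 32}
After line 3 (total = 18 + 21 + 32 = 71): d = {'x': 18, 'y': 21, 'z': 32, 'total': 71}

{'x': 18, 'y': 21, 'z': 32, 'total': 71}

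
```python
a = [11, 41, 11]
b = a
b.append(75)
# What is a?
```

After line 1: a = [11, 41, 11]
After line 2 (b = a is an alias, same object): a = [11, 41, 11], b = [11, 41, 11]
After line 3 (b.append mutates the shared list): a = [11, 41, 11, 75], b = [11, 41, 11, 75]

[11, 41, 11, 75]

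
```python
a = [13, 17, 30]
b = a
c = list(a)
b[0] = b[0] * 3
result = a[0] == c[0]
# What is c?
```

After line 1: a = [13, 17, 30]
After line 2 (b = a, alias): a = [13, 17, 30], b = [13, 17, 30]
After line 3 (c = list(a) is a copy, new object): c = [13, 17, 30]
After line 4 (b[0] = 13 * 3 = 39; mutates shared a/b): a = b = [39, 17, 30], c = [13, 17, 30]
After line 5 (a[0] = 39, c[0] = 13; result = False)

[13, 17, 30]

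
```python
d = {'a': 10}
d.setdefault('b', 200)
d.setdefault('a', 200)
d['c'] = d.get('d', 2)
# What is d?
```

After line 1: d = {'a': 10}
After line 2 (setdefault adds 'b'=200): d = {'a': 10, 'b': 200}
After line 3 (setdefault 'a' no-op, already exists): d = {'a': 10, 'b': 200}
After line 4 (get('d', 2) returns default since 'd' not in d): d = {'a': 10, 'b': 200, 'c': 2}

{'a': 10, 'b': 200, 'c': 2}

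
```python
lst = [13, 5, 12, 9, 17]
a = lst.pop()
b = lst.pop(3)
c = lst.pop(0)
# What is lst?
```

After line 1: lst = [13, 5, 12, 9, 17]
After line 2 (pop() -> a = 17): lst = [13, 5, 12, 9]
After line 3 (pop(3) -> b = 9): lst = [13, 5, 12]
After line 4 (pop(0) -> c = 13): lst = [5, 12]

[5, 12]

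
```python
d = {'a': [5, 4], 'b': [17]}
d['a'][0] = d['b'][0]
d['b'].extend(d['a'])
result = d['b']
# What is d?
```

After line 1: d = {'a': [5, 4], 'b': [17]}
After line 2 (a[0] = b[0] = 17): d = {'a': [17, 4], 'b': [17]}
After line 3 (b.extend(a) appends [17, 4]): d = {'a': [17, 4], 'b': [17, 17, 4]}
After line 4: result = d['b'] = [17, 17, 4]

{'a': [17, 4], 'b': [17, 17, 4]}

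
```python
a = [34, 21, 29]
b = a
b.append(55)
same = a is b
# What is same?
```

After line 1: a = [34, 21, 29]
After line 2 (b = a is an alias, same object): a = [34, 21, 29], b = [34, 21, 29]
After line 3 (b.append mutates the shared list): a = [34, 21, 29, 55], b = [34, 21, 29, 55]
After line 4 (same = a is b; same object -> True): same = True

True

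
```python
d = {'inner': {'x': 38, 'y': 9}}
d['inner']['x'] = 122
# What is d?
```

After line 1: d = {'inner': {'x': 38, 'y': 9}}
After line 2 (inner x overwritten): d = {'inner': {'x': 122, 'y': 9}}

{'inner': {'x': 122, 'y': 9}}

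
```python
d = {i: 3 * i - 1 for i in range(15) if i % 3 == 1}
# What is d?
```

{1: 2, 4: 11, 7: 20, 10: 29, 13: 38}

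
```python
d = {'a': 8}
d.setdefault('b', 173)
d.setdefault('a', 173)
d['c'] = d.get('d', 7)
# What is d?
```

After line 1: d = {'a': 8}
After line 2 (setdefault adds 'b'=173): d = {'a': 8, 'b': 173}
After line 3 (setdefault 'a' no-op, already exists): d = {'a': 8, 'b': 173}
After line 4 (get('d', 7) returns default since 'd' not in d): d = {'a': 8, 'b': 173, 'c': 7}

{'a': 8, 'b': 173, 'c': 7}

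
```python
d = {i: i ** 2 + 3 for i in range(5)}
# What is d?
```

{0: 3, 1: 4, 2: 7, 3: 12, 4: 19}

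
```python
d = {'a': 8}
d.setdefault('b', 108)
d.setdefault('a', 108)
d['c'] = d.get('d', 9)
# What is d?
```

After line 1: d = {'a': 8}
After line 2 (setdefault adds 'b'=108): d = {'a': 8, 'b': 108}
After line 3 (setdefault 'a' no-op, already exists): d = {'a': 8, 'b': 108}
After line 4 (get('d', 9) returns default since 'd' not in d): d = {'a': 8, 'b': 108, 'c': 9}

{'a': 8, 'b': 108, 'c': 9}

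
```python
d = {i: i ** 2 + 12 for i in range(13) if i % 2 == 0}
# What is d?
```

{0: 12, 2: 16, 4: 28, 6: 48, 8: 76, 10: 112, 12: 156}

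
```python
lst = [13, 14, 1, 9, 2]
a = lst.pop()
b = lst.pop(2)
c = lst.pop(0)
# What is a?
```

After line 1: lst = [13, 14, 1, 9, 2]
After line 2 (pop() -> a = 2): lst = [13, 14, 1, 9]
After line 3 (pop(2) -> b = 1): lst = [13, 14, 9]
After line 4 (pop(0) -> c = 13): lst = [14, 9]

2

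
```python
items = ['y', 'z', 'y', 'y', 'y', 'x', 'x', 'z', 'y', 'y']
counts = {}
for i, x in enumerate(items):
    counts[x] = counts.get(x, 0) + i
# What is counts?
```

Initial: counts = {}, items = ['y', 'z', 'y', 'y', 'y', 'x', 'x', 'z', 'y', 'y']
i=0, x='y': counts = {'y': 0}
i=1, x='z': counts = {'y': 0, 'z': 1}
i=2, x='y': counts = {'y': 2, 'z': 1}
i=3, x='y': counts = {'y': 5, 'z': 1}
i=4, x='y': counts = {'y': 9, 'z': 1}
i=5, x='x': counts = {'y': 9, 'z': 1, 'x': 5}
i=6, x='x': counts = {'y': 9, 'z': 1, 'x': 11}
i=7, x='z': counts = {'y': 9, 'z': 8, 'x': 11}
i=8, x='y': counts = {'y': 17, 'z': 8, 'x': 11}
i=9, x='y': counts = {'y': 26, 'z': 8, 'x': 11}

{'y': 26, 'z': 8, 'x': 11}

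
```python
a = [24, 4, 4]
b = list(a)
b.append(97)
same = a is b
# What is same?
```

After line 1: a = [24, 4, 4]
After line 2 (b = list(a) is a shallow copy, new object): a = [24, 4, 4], b = [24, 4, 4]
After line 3 (append only mutates b): a = [24, 4, 4], b = [24, 4, 4, 97]
After line 4 (same = a is b; different objects -> False): same = False

False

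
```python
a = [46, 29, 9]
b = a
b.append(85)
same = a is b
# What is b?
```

After line 1: a = [46, 29, 9]
After line 2 (b = a is an alias, same object): a = [46, 29, 9], b = [46, 29, 9]
After line 3 (b.append mutates the shared list): a = [46, 29, 9, 85], b = [46, 29, 9, 85]
After line 4 (same = a is b; same object -> True): same = True

[46, 29, 9, 85]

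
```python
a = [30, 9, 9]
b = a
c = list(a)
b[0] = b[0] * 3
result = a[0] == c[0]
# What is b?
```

After line 1: a = [30, 9, 9]
After line 2 (b = a, alias): a = [30, 9, 9], b = [30, 9, 9]
After line 3 (c = list(a) is a copy, new object): c = [30, 9, 9]
After line 4 (b[0] = 30 * 3 = 90; mutates shared a/b): a = b = [90, 9, 9], c = [30, 9, 9]
After line 5 (a[0] = 90, c[0] = 30; result = False)

[90, 9, 9]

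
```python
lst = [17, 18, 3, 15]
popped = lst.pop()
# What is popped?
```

15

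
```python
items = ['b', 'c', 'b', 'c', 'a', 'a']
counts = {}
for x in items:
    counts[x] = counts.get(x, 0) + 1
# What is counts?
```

Initial: counts = {}, items = ['b', 'c', 'b', 'c', 'a', 'a']
See 'b': counts = {'b': 1}
See 'c': counts = {'b': 1, 'c': 1}
See 'b': counts = {'b': 2, 'c': 1}
See 'c': counts = {'b': 2, 'c': 2}
See 'a': counts = {'b': 2, 'c': 2, 'a': 1}
See 'a': counts = {'b': 2, 'c': 2, 'a': 2}

{'b': 2, 'c': 2, 'a': 2}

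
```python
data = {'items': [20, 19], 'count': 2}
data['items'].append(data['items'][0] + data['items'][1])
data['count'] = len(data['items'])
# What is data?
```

After line 1: data = {'items': [20, 19], 'count': 2}
After line 2 (append 20 + 19 = 39): data = {'items': [20, 19, 39], 'count': 2}
After line 3 (count = len(items) = 3): data = {'items': [20, 19, 39], 'count': 3}

{'items': [20, 19, 39], 'count': 3}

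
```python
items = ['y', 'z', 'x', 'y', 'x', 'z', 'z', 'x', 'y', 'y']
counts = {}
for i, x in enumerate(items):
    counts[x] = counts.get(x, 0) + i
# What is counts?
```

Initial: counts = {}, items = ['y', 'z', 'x', 'y', 'x', 'z', 'z', 'x', 'y', 'y']
i=0, x='y': counts = {'y': 0}
i=1, x='z': counts = {'y': 0, 'z': 1}
i=2, x='x': counts = {'y': 0, 'z': 1, 'x': 2}
i=3, x='y': counts = {'y': 3, 'z': 1, 'x': 2}
i=4, x='x': counts = {'y': 3, 'z': 1, 'x': 6}
i=5, x='z': counts = {'y': 3, 'z': 6, 'x': 6}
i=6, x='z': counts = {'y': 3, 'z': 12, 'x': 6}
i=7, x='x': counts = {'y': 3, 'z': 12, 'x': 13}
i=8, x='y': counts = {'y': 11, 'z': 12, 'x': 13}
i=9, x='y': counts = {'y': 20, 'z': 12, 'x': 13}

{'y': 20, 'z': 12, 'x': 13}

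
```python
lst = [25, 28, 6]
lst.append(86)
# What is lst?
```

[25, 28, 6, 86]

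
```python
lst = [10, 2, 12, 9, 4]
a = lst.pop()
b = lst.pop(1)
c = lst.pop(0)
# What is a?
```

After line 1: lst = [10, 2, 12, 9, 4]
After line 2 (pop() -> a = 4): lst = [10, 2, 12, 9]
After line 3 (pop(1) -> b = 2): lst = [10, 12, 9]
After line 4 (pop(0) -> c = 10): lst = [12, 9]

4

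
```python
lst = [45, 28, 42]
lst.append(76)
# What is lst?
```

[45, 28, 42, 76]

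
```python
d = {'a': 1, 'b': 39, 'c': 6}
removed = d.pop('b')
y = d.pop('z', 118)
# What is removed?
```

After line 1: d = {'a': 1, 'b': 39, 'c': 6}
After line 2 (pop 'b' returns 39): d = {'a': 1, 'c': 6}, removed = 39
After line 3 (pop 'z' missing, returns default 118): d = {'a': 1, 'c': 6}, y = 118

39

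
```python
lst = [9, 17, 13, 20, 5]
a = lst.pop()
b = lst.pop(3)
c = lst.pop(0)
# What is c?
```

After line 1: lst = [9, 17, 13, 20, 5]
After line 2 (pop() -> a = 5): lst = [9, 17, 13, 20]
After line 3 (pop(3) -> b = 20): lst = [9, 17, 13]
After line 4 (pop(0) -> c = 9): lst = [17, 13]

9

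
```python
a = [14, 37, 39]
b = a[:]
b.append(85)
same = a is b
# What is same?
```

After line 1: a = [14, 37, 39]
After line 2 (b = a[:] is a shallow copy, new object): a = [14, 37, 39], b = [14, 37, 39]
After line 3 (append only mutates b): a = [14, 37, 39], b = [14, 37, 39, 85]
After line 4 (same = a is b; different objects -> False): same = False

False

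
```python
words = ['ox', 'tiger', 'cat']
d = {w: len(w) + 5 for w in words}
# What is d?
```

{'ox': 7, 'tiger': 10, 'cat': 8}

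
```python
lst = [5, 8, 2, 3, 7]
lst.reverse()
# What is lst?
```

[7, 3, 2, 8, 5]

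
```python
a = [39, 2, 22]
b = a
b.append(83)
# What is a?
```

After line 1: a = [39, 2, 22]
After line 2 (b = a is an alias, same object): a = [39, 2, 22], b = [39, 2, 22]
After line 3 (b.append mutates the shared list): a = [39, 2, 22, 83], b = [39, 2, 22, 83]

[39, 2, 22, 83]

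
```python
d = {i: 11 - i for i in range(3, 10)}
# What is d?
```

{3: 8, 4: 7, 5: 6, 6: 5, 7: 4, 8: 3, 9: 2}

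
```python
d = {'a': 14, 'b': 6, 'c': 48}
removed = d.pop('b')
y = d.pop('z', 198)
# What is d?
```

After line 1: d = {'a': 14, 'b': 6, 'c': 48}
After line 2 (pop 'b' returns 6): d = {'a': 14, 'c': 48}, removed = 6
After line 3 (pop 'z' missing, returns default 198): d = {'a': 14, 'c': 48}, y = 198

{'a': 14, 'c': 48}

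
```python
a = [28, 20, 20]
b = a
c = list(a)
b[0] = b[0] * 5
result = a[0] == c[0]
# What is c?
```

After line 1: a = [28, 20, 20]
After line 2 (b = a, alias): a = [28, 20, 20], b = [28, 20, 20]
After line 3 (c = list(a) is a copy, new object): c = [28, 20, 20]
After line 4 (b[0] = 28 * 5 = 140; mutates shared a/b): a = b = [140, 20, 20], c = [28, 20, 20]
After line 5 (a[0] = 140, c[0] = 28; result = False)

[28, 20, 20]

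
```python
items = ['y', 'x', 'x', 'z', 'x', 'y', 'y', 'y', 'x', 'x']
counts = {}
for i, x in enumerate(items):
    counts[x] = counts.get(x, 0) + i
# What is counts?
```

Initial: counts = {}, items = ['y', 'x', 'x', 'z', 'x', 'y', 'y', 'y', 'x', 'x']
i=0, x='y': counts = {'y': 0}
i=1, x='x': counts = {'y': 0, 'x': 1}
i=2, x='x': counts = {'y': 0, 'x': 3}
i=3, x='z': counts = {'y': 0, 'x': 3, 'z': 3}
i=4, x='x': counts = {'y': 0, 'x': 7, 'z': 3}
i=5, x='y': counts = {'y': 5, 'x': 7, 'z': 3}
i=6, x='y': counts = {'y': 11, 'x': 7, 'z': 3}
i=7, x='y': counts = {'y': 18, 'x': 7, 'z': 3}
i=8, x='x': counts = {'y': 18, 'x': 15, 'z': 3}
i=9, x='x': counts = {'y': 18, 'x': 24, 'z': 3}

{'y': 18, 'x': 24, 'z': 3}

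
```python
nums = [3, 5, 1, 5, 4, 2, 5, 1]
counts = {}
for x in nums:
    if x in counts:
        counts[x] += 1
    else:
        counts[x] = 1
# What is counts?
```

Initial: counts = {}, nums = [3, 5, 1, 5, 4, 2, 5, 1]
See 3: counts = {3: 1}
See 5: counts = {3: 1, 5: 1}
See 1: counts = {3: 1, 5: 1, 1: 1}
See 5: counts = {3: 1, 5: 2, 1: 1}
See 4: counts = {3: 1, 5: 2, 1: 1, 4: 1}
See 2: counts = {3: 1, 5: 2, 1: 1, 4: 1, 2: 1}
See 5: counts = {3: 1, 5: 3, 1: 1, 4: 1, 2: 1}
See 1: counts = {3: 1, 5: 3, 1: 2, 4: 1, 2: 1}

{3: 1, 5: 3, 1: 2, 4: 1, 2: 1}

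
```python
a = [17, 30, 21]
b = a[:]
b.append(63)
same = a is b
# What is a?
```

After line 1: a = [17, 30, 21]
After line 2 (b = a[:] is a shallow copy, new object): a = [17, 30, 21], b = [17, 30, 21]
After line 3 (append only mutates b): a = [17, 30, 21], b = [17, 30, 21, 63]
After line 4 (same = a is b; different objects -> False): same = False

[17, 30, 21]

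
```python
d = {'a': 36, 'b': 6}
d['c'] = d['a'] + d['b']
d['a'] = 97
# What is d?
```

After line 1: d = {'a': 36, 'b': 6}
After line 2 (d['c'] = 36 + 6): d = {'a': 36, 'b': 6, 'c': 42}
After line 3: d = {'a': 97, 'b': 6, 'c': 42}

{'a': 97, 'b': 6, 'c': 42}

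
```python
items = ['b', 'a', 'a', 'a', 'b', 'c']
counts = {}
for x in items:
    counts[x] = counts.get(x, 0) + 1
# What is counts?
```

Initial: counts = {}, items = ['b', 'a', 'a', 'a', 'b', 'c']
See 'b': counts = {'b': 1}
See 'a': counts = {'b': 1, 'a': 1}
See 'a': counts = {'b': 1, 'a': 2}
See 'a': counts = {'b': 1, 'a': 3}
See 'b': counts = {'b': 2, 'a': 3}
See 'c': counts = {'b': 2, 'a': 3, 'c': 1}

{'b': 2, 'a': 3, 'c': 1}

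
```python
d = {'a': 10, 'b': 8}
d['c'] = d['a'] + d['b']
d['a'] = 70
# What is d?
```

After line 1: d = {'a': 10, 'b': 8}
After line 2 (d['c'] = 10 + 8): d = {'a': 10, 'b': 8, 'c': 18}
After line 3: d = {'a': 70, 'b': 8, 'c': 18}

{'a': 70, 'b': 8, 'c': 18}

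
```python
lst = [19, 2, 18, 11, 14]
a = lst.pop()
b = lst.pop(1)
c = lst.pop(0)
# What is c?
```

After line 1: lst = [19, 2, 18, 11, 14]
After line 2 (pop() -> a = 14): lst = [19, 2, 18, 11]
After line 3 (pop(1) -> b = 2): lst = [19, 18, 11]
After line 4 (pop(0) -> c = 19): lst = [18, 11]

19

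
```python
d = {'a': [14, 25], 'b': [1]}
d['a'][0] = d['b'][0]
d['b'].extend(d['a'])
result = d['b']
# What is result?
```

After line 1: d = {'a': [14, 25], 'b': [1]}
After line 2 (a[0] = b[0] = 1): d = {'a': [1, 25], 'b': [1]}
After line 3 (b.extend(a) appends [1, 25]): d = {'a': [1, 25], 'b': [1, 1, 25]}
After line 4: result = d['b'] = [1, 1, 25]

[1, 1, 25]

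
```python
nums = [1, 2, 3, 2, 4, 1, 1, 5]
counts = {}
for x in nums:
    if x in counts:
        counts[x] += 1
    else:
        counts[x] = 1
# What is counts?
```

Initial: counts = {}, nums = [1, 2, 3, 2, 4, 1, 1, 5]
See 1: counts = {1: 1}
See 2: counts = {1: 1, 2: 1}
See 3: counts = {1: 1, 2: 1, 3: 1}
See 2: counts = {1: 1, 2: 2, 3: 1}
See 4: counts = {1: 1, 2: 2, 3: 1, 4: 1}
See 1: counts = {1: 2, 2: 2, 3: 1, 4: 1}
See 1: counts = {1: 3, 2: 2, 3: 1, 4: 1}
See 5: counts = {1: 3, 2: 2, 3: 1, 4: 1, 5: 1}

{1: 3, 2: 2, 3: 1, 4: 1, 5: 1}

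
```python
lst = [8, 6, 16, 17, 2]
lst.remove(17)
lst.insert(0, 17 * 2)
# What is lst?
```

After line 1: lst = [8, 6, 16, 17, 2]
After line 2 (remove first 17): lst = [8, 6, 16, 2]
After line 3 (insert 34 at index 0): lst = [34, 8, 6, 16, 2]

[34, 8, 6, 16, 2]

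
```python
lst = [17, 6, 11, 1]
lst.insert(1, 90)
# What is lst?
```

[17, 90, 6, 11, 1]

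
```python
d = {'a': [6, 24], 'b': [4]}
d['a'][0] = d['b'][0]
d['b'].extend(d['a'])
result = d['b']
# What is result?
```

After line 1: d = {'a': [6, 24], 'b': [4]}
After line 2 (a[0] = b[0] = 4): d = {'a': [4, 24], 'b': [4]}
After line 3 (b.extend(a) appends [4, 24]): d = {'a': [4, 24], 'b': [4, 4, 24]}
After line 4: result = d['b'] = [4, 4, 24]

[4, 4, 24]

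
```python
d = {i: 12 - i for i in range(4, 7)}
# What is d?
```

{4: 8, 5: 7, 6: 6}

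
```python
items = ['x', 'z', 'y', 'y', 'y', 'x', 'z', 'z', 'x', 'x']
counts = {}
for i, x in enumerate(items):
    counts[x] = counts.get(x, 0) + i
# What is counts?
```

Initial: counts = {}, items = ['x', 'z', 'y', 'y', 'y', 'x', 'z', 'z', 'x', 'x']
i=0, x='x': counts = {'x': 0}
i=1, x='z': counts = {'x': 0, 'z': 1}
i=2, x='y': counts = {'x': 0, 'z': 1, 'y': 2}
i=3, x='y': counts = {'x': 0, 'z': 1, 'y': 5}
i=4, x='y': counts = {'x': 0, 'z': 1, 'y': 9}
i=5, x='x': counts = {'x': 5, 'z': 1, 'y': 9}
i=6, x='z': counts = {'x': 5, 'z': 7, 'y': 9}
i=7, x='z': counts = {'x': 5, 'z': 14, 'y': 9}
i=8, x='x': counts = {'x': 13, 'z': 14, 'y': 9}
i=9, x='x': counts = {'x': 22, 'z': 14, 'y': 9}

{'x': 22, 'z': 14, 'y': 9}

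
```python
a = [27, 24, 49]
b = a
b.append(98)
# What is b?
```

After line 1: a = [27, 24, 49]
After line 2 (b = a is an alias, same object): a = [27, 24, 49], b = [27, 24, 49]
After line 3 (b.append mutates the shared list): a = [27, 24, 49, 98], b = [27, 24, 49, 98]

[27, 24, 49, 98]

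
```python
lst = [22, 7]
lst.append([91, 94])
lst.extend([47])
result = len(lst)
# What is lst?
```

After line 1: lst = [22, 7]
After line 2 (append adds [91, 94] as single element): lst = [22, 7, [91, 94]]
After line 3 (extend unpacks [47], adds 47): lst = [22, 7, [91, 94], 47]
After line 4: result = len(lst) = 4

[22, 7, [91, 94], 47]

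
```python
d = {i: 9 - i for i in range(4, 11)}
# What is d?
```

{4: 5, 5: 4, 6: 3, 7: 2, 8: 1, 9: 0, 10: -1}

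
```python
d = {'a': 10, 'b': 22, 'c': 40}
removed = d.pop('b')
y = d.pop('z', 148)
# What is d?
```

After line 1: d = {'a': 10, 'b': 22, 'c': 40}
After line 2 (pop 'b' returns 22): d = {'a': 10, 'c': 40}, removed = 22
After line 3 (pop 'z' missing, returns default 148): d = {'a': 10, 'c': 40}, y = 148

{'a': 10, 'c': 40}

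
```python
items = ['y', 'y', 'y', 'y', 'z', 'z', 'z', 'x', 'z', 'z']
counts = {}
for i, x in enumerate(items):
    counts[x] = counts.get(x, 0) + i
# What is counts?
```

Initial: counts = {}, items = ['y', 'y', 'y', 'y', 'z', 'z', 'z', 'x', 'z', 'z']
i=0, x='y': counts = {'y': 0}
i=1, x='y': counts = {'y': 1}
i=2, x='y': counts = {'y': 3}
i=3, x='y': counts = {'y': 6}
i=4, x='z': counts = {'y': 6, 'z': 4}
i=5, x='z': counts = {'y': 6, 'z': 9}
i=6, x='z': counts = {'y': 6, 'z': 15}
i=7, x='x': counts = {'y': 6, 'z': 15, 'x': 7}
i=8, x='z': counts = {'y': 6, 'z': 23, 'x': 7}
i=9, x='z': counts = {'y': 6, 'z': 32, 'x': 7}

{'y': 6, 'z': 32, 'x': 7}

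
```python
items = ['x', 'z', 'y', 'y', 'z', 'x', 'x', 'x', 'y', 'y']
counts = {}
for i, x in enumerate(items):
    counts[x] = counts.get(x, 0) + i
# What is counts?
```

Initial: counts = {}, items = ['x', 'z', 'y', 'y', 'z', 'x', 'x', 'x', 'y', 'y']
i=0, x='x': counts = {'x': 0}
i=1, x='z': counts = {'x': 0, 'z': 1}
i=2, x='y': counts = {'x': 0, 'z': 1, 'y': 2}
i=3, x='y': counts = {'x': 0, 'z': 1, 'y': 5}
i=4, x='z': counts = {'x': 0, 'z': 5, 'y': 5}
i=5, x='x': counts = {'x': 5, 'z': 5, 'y': 5}
i=6, x='x': counts = {'x': 11, 'z': 5, 'y': 5}
i=7, x='x': counts = {'x': 18, 'z': 5, 'y': 5}
i=8, x='y': counts = {'x': 18, 'z': 5, 'y': 13}
i=9, x='y': counts = {'x': 18, 'z': 5, 'y': 22}

{'x': 18, 'z': 5, 'y': 22}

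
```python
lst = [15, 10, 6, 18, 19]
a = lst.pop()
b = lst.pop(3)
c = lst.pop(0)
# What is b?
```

After line 1: lst = [15, 10, 6, 18, 19]
After line 2 (pop() -> a = 19): lst = [15, 10, 6, 18]
After line 3 (pop(3) -> b = 18): lst = [15, 10, 6]
After line 4 (pop(0) -> c = 15): lst = [10, 6]

18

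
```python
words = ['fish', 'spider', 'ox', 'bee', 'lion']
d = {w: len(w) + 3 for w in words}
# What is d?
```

{'fish': 7, 'spider': 9, 'ox': 5, 'bee': 6, 'lion': 7}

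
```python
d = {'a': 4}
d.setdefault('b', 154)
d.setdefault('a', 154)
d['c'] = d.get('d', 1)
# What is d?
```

After line 1: d = {'a': 4}
After line 2 (setdefault adds 'b'=154): d = {'a': 4, 'b': 154}
After line 3 (setdefault 'a' no-op, already exists): d = {'a': 4, 'b': 154}
After line 4 (get('d', 1) returns default since 'd' not in d): d = {'a': 4, 'b': 154, 'c': 1}

{'a': 4, 'b': 154, 'c': 1}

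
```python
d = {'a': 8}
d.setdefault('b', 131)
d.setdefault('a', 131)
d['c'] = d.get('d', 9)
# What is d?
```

After line 1: d = {'a': 8}
After line 2 (setdefault adds 'b'=131): d = {'a': 8, 'b': 131}
After line 3 (setdefault 'a' no-op, already exists): d = {'a': 8, 'b': 131}
After line 4 (get('d', 9) returns default since 'd' not in d): d = {'a': 8, 'b': 131, 'c': 9}

{'a': 8, 'b': 131, 'c': 9}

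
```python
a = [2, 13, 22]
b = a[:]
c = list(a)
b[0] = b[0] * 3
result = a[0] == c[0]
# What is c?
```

After line 1: a = [2, 13, 22]
After line 2 (b = a[:], copy): a = [2, 13, 22], b = [2, 13, 22]
After line 3 (c = list(a) is a copy, new object): c = [2, 13, 22]
After line 4 (b[0] = 2 * 3 = 6; only b mutates (copy)): a = [2, 13, 22], b = [6, 13, 22], c = [2, 13, 22]
After line 5 (a[0] = 2, c[0] = 2; result = True)

[2, 13, 22]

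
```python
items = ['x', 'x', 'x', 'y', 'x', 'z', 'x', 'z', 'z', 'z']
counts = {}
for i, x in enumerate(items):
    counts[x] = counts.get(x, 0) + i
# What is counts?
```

Initial: counts = {}, items = ['x', 'x', 'x', 'y', 'x', 'z', 'x', 'z', 'z', 'z']
i=0, x='x': counts = {'x': 0}
i=1, x='x': counts = {'x': 1}
i=2, x='x': counts = {'x': 3}
i=3, x='y': counts = {'x': 3, 'y': 3}
i=4, x='x': counts = {'x': 7, 'y': 3}
i=5, x='z': counts = {'x': 7, 'y': 3, 'z': 5}
i=6, x='x': counts = {'x': 13, 'y': 3, 'z': 5}
i=7, x='z': counts = {'x': 13, 'y': 3, 'z': 12}
i=8, x='z': counts = {'x': 13, 'y': 3, 'z': 20}
i=9, x='z': counts = {'x': 13, 'y': 3, 'z': 29}

{'x': 13, 'y': 3, 'z': 29}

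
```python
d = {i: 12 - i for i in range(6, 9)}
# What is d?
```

{6: 6, 7: 5, 8: 4}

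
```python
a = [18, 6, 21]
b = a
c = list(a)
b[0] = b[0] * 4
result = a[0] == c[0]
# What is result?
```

After line 1: a = [18, 6, 21]
After line 2 (b = a, alias): a = [18, 6, 21], b = [18, 6, 21]
After line 3 (c = list(a) is a copy, new object): c = [18, 6, 21]
After line 4 (b[0] = 18 * 4 = 72; mutates shared a/b): a = b = [72, 6, 21], c = [18, 6, 21]
After line 5 (a[0] = 72, c[0] = 18; result = False)

False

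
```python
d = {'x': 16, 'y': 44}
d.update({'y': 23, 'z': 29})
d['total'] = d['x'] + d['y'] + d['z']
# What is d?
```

After line 1: d = {'x': 16, 'y': 44}
After line 2 (y overwritten, z added): d = {'x': 16, 'y': 23, 'z': 29}
After line 3 (total = 16 + 23 + 29 = 68): d = {'x': 16, 'y': 23, 'z': 29, 'total': 68}

{'x': 16, 'y': 23, 'z': 29, 'total': 68}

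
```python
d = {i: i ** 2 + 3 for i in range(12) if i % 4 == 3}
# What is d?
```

{3: 12, 7: 52, 11: 124}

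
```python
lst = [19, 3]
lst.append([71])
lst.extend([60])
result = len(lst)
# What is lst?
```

After line 1: lst = [19, 3]
After line 2 (append adds [71] as single element): lst = [19, 3, [71]]
After line 3 (extend unpacks [60], adds 60): lst = [19, 3, [71], 60]
After line 4: result = len(lst) = 4

[19, 3, [71], 60]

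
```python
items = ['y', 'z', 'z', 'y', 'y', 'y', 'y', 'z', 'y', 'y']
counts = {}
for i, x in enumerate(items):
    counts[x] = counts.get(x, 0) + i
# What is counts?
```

Initial: counts = {}, items = ['y', 'z', 'z', 'y', 'y', 'y', 'y', 'z', 'y', 'y']
i=0, x='y': counts = {'y': 0}
i=1, x='z': counts = {'y': 0, 'z': 1}
i=2, x='z': counts = {'y': 0, 'z': 3}
i=3, x='y': counts = {'y': 3, 'z': 3}
i=4, x='y': counts = {'y': 7, 'z': 3}
i=5, x='y': counts = {'y': 12, 'z': 3}
i=6, x='y': counts = {'y': 18, 'z': 3}
i=7, x='z': counts = {'y': 18, 'z': 10}
i=8, x='y': counts = {'y': 26, 'z': 10}
i=9, x='y': counts = {'y': 35, 'z': 10}

{'y': 35, 'z': 10}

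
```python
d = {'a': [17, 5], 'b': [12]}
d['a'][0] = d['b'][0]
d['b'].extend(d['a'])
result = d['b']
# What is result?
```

After line 1: d = {'a': [17, 5], 'b': [12]}
After line 2 (a[0] = b[0] = 12): d = {'a': [12, 5], 'b': [12]}
After line 3 (b.extend(a) appends [12, 5]): d = {'a': [12, 5], 'b': [12, 12, 5]}
After line 4: result = d['b'] = [12, 12, 5]

[12, 12, 5]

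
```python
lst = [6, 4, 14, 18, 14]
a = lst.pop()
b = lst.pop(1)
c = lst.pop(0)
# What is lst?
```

After line 1: lst = [6, 4, 14, 18, 14]
After line 2 (pop() -> a = 14): lst = [6, 4, 14, 18]
After line 3 (pop(1) -> b = 4): lst = [6, 14, 18]
After line 4 (pop(0) -> c = 6): lst = [14, 18]

[14, 18]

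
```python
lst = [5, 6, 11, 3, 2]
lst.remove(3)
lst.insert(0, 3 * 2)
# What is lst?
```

After line 1: lst = [5, 6, 11, 3, 2]
After line 2 (remove first 3): lst = [5, 6, 11, 2]
After line 3 (insert 6 at index 0): lst = [6, 5, 6, 11, 2]

[6, 5, 6, 11, 2]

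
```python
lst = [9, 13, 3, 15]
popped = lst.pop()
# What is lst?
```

[9, 13, 3]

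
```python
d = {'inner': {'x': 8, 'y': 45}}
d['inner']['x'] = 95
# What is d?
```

After line 1: d = {'inner': {'x': 8, 'y': 45}}
After line 2 (inner x overwritten): d = {'inner': {'x': 95, 'y': 45}}

{'inner': {'x': 95, 'y': 45}}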